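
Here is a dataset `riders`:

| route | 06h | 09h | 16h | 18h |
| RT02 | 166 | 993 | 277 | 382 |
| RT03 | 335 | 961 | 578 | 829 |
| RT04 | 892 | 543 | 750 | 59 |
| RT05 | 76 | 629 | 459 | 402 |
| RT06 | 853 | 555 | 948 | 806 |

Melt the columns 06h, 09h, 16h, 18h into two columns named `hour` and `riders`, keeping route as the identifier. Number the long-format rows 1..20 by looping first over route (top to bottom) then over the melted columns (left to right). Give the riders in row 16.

402

20 rows total (5 × 4). Row 16: index ⌊(16-1)/4⌋ = 3 into route → RT05; (16-1) mod 4 = 3 into the melted columns → 18h.
So row 16 is (RT05, 18h, 402); riders = 402.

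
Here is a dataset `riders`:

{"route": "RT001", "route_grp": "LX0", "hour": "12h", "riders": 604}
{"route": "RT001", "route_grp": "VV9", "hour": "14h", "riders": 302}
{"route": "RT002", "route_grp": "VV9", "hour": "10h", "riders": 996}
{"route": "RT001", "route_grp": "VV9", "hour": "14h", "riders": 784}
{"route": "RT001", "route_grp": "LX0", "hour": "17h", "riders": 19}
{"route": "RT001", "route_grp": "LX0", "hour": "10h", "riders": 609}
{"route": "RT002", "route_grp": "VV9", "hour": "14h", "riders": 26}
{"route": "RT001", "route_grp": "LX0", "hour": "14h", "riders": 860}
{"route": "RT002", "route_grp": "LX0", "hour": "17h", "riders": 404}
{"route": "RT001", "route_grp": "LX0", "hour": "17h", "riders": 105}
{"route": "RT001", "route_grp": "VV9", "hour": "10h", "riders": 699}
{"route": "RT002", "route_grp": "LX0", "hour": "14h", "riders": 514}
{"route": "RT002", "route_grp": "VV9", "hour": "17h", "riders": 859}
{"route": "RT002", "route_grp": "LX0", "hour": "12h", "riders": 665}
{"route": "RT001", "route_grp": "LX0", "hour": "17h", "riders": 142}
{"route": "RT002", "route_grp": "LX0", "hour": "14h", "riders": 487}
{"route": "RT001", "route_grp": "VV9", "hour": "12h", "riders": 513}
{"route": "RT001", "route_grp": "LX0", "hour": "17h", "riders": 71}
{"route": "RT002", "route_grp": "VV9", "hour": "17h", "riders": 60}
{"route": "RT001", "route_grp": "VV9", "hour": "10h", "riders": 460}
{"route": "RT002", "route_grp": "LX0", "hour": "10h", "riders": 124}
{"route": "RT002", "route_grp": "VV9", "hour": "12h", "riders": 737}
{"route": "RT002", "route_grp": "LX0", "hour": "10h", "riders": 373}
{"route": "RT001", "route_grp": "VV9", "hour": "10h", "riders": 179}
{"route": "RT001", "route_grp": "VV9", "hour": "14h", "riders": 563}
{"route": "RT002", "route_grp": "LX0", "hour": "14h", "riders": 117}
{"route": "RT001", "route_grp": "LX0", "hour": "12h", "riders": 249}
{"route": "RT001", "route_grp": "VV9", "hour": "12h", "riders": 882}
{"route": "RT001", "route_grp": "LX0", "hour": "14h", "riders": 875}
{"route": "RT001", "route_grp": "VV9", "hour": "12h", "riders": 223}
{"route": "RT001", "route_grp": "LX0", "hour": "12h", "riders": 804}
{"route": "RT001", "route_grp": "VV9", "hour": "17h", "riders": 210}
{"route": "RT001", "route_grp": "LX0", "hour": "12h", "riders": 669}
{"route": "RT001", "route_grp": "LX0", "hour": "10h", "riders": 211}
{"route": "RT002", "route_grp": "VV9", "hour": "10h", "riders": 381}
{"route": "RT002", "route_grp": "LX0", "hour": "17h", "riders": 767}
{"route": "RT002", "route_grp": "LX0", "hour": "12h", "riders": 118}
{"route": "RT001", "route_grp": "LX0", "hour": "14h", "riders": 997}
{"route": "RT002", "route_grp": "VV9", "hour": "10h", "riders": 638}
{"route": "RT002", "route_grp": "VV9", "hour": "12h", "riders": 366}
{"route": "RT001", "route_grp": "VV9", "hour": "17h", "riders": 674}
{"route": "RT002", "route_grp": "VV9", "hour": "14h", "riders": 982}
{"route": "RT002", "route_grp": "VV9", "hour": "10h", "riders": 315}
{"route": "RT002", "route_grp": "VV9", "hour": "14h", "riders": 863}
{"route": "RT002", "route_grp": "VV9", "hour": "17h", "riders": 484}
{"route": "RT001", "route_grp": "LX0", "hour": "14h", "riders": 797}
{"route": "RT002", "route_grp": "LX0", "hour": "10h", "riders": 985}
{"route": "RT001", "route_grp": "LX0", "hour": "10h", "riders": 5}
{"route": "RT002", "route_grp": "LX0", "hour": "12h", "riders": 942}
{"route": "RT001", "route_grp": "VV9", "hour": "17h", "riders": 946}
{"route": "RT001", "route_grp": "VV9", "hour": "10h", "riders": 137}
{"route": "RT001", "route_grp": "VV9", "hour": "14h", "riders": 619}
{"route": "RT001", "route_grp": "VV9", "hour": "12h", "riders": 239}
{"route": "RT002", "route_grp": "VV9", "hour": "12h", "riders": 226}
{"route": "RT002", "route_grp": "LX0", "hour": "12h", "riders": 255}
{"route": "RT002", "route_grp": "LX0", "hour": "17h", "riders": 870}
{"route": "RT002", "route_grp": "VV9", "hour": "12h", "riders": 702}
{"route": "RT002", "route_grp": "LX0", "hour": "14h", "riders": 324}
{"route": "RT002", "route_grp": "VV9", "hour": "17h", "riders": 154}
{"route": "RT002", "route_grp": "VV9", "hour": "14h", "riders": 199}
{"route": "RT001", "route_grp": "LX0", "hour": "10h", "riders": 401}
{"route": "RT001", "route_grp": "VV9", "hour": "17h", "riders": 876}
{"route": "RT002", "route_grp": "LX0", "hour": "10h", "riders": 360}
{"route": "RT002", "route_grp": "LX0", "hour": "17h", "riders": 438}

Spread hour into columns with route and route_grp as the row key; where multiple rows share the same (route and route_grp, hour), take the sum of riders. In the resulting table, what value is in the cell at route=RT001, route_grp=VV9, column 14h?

Rows with route=RT001, route_grp=VV9 and hour=14h: riders values are 302, 784, 563, 619.
302 + 784 + 563 + 619 = 2268.

2268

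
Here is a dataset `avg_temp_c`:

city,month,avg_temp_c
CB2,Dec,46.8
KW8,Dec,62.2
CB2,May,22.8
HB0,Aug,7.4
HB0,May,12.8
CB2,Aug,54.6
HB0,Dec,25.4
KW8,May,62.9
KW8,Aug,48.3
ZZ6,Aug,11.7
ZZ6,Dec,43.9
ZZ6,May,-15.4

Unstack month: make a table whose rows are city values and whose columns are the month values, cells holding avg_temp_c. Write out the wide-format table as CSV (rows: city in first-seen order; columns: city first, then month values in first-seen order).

Columns: city plus the 3 distinct month values (Dec, May, Aug).
For example, row CB2 column Dec takes avg_temp_c=46.8 from the long row (CB2, Dec).

city,Dec,May,Aug
CB2,46.8,22.8,54.6
KW8,62.2,62.9,48.3
HB0,25.4,12.8,7.4
ZZ6,43.9,-15.4,11.7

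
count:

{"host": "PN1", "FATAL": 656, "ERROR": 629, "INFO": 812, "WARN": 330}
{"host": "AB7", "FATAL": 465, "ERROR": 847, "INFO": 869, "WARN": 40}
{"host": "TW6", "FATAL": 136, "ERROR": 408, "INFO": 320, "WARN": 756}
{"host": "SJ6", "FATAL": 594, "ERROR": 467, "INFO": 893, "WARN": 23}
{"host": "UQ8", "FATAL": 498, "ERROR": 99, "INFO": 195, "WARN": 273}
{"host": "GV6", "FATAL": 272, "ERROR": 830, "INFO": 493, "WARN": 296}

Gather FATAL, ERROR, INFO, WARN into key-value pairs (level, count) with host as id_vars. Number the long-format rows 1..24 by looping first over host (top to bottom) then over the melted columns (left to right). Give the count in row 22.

830

24 rows total (6 × 4). Row 22: index ⌊(22-1)/4⌋ = 5 into host → GV6; (22-1) mod 4 = 1 into the melted columns → ERROR.
So row 22 is (GV6, ERROR, 830); count = 830.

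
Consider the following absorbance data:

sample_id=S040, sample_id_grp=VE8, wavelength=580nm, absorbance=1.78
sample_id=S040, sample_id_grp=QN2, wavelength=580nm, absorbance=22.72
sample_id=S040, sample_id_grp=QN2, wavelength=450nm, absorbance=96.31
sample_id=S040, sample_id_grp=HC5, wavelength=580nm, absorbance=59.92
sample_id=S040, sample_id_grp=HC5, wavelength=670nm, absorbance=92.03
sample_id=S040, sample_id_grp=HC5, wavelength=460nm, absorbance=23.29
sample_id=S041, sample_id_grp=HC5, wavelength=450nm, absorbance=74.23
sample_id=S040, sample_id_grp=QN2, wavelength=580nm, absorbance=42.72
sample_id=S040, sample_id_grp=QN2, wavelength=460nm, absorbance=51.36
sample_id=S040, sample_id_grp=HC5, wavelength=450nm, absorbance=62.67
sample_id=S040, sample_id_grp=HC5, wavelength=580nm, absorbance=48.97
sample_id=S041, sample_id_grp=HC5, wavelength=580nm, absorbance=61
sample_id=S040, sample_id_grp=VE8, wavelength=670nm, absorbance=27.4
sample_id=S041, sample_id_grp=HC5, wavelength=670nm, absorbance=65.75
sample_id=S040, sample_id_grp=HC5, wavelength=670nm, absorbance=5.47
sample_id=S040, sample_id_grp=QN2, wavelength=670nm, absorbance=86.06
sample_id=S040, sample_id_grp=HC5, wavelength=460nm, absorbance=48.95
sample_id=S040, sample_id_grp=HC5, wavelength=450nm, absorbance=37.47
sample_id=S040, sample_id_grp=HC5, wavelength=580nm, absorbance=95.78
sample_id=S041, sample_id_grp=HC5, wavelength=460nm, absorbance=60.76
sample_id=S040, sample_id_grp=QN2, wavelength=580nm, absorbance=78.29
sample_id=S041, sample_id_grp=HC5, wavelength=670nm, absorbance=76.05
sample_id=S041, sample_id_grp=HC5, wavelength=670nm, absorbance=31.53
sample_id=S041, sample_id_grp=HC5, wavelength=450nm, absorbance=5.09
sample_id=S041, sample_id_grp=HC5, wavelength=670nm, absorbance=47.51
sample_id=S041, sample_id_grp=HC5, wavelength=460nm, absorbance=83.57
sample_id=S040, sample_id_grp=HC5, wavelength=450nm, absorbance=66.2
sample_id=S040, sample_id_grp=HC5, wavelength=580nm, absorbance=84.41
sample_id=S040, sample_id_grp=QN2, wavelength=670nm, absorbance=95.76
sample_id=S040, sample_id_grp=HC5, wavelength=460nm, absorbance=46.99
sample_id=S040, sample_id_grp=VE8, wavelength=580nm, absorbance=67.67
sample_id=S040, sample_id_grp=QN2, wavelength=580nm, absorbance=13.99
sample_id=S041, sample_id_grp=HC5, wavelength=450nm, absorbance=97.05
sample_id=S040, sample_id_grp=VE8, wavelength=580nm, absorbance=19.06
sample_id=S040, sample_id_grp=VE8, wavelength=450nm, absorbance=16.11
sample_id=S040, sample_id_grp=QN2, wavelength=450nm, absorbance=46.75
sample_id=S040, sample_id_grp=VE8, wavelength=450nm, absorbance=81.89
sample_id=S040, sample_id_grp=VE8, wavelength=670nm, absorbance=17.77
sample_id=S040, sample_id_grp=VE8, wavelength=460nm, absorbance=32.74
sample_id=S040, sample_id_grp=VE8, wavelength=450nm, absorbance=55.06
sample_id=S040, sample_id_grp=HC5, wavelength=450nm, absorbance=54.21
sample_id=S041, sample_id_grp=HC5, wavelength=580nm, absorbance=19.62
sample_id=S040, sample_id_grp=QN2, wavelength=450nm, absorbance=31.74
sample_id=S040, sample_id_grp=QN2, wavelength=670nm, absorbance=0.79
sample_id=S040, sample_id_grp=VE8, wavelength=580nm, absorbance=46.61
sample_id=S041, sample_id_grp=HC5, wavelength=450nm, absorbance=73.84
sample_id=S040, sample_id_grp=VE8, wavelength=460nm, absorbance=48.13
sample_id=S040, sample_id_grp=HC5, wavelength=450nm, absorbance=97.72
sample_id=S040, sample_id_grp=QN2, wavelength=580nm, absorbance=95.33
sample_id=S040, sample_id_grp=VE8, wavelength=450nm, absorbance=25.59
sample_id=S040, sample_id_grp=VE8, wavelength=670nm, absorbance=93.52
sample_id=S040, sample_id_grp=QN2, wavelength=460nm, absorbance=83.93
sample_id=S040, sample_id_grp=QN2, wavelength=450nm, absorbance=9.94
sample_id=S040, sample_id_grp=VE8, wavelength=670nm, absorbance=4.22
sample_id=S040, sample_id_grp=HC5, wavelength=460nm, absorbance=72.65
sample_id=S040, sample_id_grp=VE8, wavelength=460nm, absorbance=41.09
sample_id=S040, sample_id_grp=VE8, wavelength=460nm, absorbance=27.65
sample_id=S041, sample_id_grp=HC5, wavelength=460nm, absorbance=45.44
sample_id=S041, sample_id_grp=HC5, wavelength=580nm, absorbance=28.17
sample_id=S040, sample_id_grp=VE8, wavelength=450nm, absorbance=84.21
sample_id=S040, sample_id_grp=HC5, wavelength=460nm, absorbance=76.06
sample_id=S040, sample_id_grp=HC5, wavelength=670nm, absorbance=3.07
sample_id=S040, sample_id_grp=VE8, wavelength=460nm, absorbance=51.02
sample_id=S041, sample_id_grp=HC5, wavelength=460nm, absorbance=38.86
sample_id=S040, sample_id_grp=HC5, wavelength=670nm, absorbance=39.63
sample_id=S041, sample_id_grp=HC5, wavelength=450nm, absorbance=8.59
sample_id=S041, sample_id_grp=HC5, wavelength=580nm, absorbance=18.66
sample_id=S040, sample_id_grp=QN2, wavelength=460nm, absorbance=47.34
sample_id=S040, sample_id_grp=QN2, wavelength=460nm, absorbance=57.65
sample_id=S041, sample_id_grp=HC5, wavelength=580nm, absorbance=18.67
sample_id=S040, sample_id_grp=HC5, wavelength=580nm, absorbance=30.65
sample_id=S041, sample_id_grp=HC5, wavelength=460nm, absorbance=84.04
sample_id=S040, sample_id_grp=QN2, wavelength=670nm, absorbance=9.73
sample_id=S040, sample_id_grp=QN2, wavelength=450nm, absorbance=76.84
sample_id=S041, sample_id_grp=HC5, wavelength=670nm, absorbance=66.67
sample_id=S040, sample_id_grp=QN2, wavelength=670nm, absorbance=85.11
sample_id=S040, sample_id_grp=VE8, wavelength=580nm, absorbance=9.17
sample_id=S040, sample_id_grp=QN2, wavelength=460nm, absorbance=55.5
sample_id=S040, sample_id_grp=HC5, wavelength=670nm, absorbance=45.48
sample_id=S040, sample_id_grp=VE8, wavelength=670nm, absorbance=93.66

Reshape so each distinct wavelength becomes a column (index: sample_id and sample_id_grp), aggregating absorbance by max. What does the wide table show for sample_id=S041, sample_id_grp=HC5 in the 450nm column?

Rows with sample_id=S041, sample_id_grp=HC5 and wavelength=450nm: absorbance values are 74.23, 5.09, 97.05, 73.84, 8.59.
max(74.23, 5.09, 97.05, 73.84, 8.59) = 97.05.

97.05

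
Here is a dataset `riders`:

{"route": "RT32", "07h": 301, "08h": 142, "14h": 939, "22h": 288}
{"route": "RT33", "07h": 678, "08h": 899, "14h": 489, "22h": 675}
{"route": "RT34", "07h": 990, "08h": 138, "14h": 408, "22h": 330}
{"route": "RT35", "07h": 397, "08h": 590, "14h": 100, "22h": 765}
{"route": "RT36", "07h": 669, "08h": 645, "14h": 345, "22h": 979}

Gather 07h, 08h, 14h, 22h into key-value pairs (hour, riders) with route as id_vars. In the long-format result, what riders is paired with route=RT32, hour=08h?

142

Unpivoting turns each (route, wide-column) pair into one long row.
The wide cell at row RT32, column 08h holds 142, so the long row (RT32, 08h) has riders=142.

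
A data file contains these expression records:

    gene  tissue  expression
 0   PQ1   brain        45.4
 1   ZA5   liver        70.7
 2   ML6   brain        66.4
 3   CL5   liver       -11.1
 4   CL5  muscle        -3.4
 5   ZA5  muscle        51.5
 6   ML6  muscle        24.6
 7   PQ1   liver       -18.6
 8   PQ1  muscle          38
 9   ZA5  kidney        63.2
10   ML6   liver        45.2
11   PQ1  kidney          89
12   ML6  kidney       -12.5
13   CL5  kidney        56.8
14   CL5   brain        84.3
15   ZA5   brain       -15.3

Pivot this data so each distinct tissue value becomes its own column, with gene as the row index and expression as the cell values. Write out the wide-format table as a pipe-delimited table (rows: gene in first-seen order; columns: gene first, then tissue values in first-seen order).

| gene | brain | liver | muscle | kidney |
| PQ1 | 45.4 | -18.6 | 38 | 89 |
| ZA5 | -15.3 | 70.7 | 51.5 | 63.2 |
| ML6 | 66.4 | 45.2 | 24.6 | -12.5 |
| CL5 | 84.3 | -11.1 | -3.4 | 56.8 |

Columns: gene plus the 4 distinct tissue values (brain, liver, muscle, kidney).
For example, row PQ1 column brain takes expression=45.4 from the long row (PQ1, brain).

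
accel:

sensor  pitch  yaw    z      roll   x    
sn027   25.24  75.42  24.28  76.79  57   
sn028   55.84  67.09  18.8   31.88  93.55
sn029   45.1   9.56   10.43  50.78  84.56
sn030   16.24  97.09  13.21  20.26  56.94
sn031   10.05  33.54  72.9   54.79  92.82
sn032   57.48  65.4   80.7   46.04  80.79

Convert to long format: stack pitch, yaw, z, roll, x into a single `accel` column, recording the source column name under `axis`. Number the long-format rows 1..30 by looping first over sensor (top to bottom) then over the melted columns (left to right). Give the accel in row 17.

30 rows total (6 × 5). Row 17: index ⌊(17-1)/5⌋ = 3 into sensor → sn030; (17-1) mod 5 = 1 into the melted columns → yaw.
So row 17 is (sn030, yaw, 97.09); accel = 97.09.

97.09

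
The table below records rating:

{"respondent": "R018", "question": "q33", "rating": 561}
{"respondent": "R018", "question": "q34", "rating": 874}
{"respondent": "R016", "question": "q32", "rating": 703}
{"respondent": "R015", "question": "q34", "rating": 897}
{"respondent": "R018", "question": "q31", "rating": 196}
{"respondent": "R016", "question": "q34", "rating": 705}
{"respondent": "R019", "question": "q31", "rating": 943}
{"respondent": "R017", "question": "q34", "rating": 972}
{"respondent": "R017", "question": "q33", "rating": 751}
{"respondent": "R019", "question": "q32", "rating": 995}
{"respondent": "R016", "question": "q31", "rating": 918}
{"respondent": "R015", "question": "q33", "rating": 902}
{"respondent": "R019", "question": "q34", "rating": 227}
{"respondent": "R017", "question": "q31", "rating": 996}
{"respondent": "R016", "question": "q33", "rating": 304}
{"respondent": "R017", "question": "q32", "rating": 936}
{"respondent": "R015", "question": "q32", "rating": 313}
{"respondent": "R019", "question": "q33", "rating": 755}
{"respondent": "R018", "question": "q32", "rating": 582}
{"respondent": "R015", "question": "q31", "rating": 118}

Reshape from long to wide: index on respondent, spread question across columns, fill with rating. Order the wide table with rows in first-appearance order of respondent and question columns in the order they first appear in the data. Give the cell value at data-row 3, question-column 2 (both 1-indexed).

With rows in first-appearance order of respondent, row 3 is respondent=R015. question columns in first-appearance order: q33, q34, q32, q31; column 2 is q34.
Long rows with respondent=R015, question=q34: rating = 897.

897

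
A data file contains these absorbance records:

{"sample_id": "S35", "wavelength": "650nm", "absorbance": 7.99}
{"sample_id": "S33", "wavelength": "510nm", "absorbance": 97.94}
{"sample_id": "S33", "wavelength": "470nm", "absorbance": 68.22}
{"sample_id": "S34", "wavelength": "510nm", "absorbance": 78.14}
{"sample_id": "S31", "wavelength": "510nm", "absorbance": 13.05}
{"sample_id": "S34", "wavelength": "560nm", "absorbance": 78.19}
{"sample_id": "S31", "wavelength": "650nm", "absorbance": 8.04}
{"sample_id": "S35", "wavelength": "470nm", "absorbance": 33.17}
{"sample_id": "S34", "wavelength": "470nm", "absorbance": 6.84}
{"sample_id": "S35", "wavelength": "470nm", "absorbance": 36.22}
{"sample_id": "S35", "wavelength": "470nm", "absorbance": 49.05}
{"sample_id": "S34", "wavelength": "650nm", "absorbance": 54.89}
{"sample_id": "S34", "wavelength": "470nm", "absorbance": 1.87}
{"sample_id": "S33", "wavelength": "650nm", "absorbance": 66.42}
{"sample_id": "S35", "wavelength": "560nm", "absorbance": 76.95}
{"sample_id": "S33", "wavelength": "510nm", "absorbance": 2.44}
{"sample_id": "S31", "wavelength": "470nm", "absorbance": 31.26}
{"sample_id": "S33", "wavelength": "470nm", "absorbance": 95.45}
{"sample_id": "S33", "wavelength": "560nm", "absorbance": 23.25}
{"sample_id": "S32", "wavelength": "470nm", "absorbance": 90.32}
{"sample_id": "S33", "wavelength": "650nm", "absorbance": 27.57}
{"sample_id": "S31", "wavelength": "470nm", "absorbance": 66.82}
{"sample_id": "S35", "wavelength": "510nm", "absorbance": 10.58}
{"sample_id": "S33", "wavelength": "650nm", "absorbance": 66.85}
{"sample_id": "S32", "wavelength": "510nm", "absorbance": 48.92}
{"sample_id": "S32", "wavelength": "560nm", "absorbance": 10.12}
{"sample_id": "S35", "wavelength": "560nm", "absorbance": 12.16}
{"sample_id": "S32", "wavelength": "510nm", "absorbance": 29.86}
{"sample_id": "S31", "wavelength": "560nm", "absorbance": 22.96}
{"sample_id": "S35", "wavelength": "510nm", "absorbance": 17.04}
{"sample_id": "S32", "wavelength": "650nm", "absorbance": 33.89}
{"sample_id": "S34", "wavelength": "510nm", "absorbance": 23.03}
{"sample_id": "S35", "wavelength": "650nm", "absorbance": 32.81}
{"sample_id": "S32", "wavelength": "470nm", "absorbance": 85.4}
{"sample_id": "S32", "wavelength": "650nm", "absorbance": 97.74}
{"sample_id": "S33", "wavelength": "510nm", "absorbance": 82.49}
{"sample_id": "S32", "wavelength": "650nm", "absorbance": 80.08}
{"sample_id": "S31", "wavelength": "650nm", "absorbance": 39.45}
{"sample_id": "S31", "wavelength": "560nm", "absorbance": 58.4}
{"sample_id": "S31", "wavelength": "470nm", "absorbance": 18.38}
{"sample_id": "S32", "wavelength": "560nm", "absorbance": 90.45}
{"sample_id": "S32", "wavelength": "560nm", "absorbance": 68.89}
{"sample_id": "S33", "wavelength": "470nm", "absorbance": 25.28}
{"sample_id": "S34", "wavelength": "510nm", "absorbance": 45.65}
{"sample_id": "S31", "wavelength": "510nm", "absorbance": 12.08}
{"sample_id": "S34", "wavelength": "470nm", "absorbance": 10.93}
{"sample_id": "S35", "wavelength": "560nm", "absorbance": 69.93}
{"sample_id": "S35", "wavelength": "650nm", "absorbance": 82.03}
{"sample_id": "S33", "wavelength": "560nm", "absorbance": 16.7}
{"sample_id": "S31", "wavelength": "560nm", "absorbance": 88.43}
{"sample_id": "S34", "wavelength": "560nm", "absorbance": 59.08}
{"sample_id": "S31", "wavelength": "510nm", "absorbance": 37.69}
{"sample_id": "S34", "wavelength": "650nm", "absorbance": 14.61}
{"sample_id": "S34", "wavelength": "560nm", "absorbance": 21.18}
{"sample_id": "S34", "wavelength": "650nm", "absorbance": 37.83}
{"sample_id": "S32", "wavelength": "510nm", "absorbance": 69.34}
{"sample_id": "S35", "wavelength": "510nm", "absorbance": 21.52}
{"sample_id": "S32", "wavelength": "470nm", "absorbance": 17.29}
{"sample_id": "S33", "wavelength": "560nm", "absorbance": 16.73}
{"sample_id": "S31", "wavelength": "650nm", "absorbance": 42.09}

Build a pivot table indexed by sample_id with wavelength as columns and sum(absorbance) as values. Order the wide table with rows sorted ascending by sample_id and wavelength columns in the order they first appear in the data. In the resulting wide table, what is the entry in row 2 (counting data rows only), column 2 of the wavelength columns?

With rows sorted ascending by sample_id, row 2 is sample_id=S32. wavelength columns in first-appearance order: 650nm, 510nm, 470nm, 560nm; column 2 is 510nm.
Long rows with sample_id=S32, wavelength=510nm: 48.92 + 29.86 + 69.34 = 148.12.

148.12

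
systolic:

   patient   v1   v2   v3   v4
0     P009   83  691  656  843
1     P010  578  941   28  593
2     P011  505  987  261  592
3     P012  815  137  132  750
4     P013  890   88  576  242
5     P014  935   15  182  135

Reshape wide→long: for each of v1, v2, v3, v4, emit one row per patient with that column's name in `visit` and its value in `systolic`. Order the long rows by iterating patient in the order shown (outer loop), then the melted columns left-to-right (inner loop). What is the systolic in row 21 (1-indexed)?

935

24 rows total (6 × 4). Row 21: index ⌊(21-1)/4⌋ = 5 into patient → P014; (21-1) mod 4 = 0 into the melted columns → v1.
So row 21 is (P014, v1, 935); systolic = 935.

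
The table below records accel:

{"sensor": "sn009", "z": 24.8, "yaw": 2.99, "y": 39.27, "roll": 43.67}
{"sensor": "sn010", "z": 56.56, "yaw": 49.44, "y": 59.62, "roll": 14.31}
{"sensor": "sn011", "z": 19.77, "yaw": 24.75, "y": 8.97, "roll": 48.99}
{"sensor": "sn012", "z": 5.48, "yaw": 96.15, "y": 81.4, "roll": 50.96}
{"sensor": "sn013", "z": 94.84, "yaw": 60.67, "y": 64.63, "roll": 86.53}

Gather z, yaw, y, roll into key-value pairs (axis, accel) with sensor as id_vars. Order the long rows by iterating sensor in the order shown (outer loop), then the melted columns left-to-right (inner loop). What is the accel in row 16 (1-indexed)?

20 rows total (5 × 4). Row 16: index ⌊(16-1)/4⌋ = 3 into sensor → sn012; (16-1) mod 4 = 3 into the melted columns → roll.
So row 16 is (sn012, roll, 50.96); accel = 50.96.

50.96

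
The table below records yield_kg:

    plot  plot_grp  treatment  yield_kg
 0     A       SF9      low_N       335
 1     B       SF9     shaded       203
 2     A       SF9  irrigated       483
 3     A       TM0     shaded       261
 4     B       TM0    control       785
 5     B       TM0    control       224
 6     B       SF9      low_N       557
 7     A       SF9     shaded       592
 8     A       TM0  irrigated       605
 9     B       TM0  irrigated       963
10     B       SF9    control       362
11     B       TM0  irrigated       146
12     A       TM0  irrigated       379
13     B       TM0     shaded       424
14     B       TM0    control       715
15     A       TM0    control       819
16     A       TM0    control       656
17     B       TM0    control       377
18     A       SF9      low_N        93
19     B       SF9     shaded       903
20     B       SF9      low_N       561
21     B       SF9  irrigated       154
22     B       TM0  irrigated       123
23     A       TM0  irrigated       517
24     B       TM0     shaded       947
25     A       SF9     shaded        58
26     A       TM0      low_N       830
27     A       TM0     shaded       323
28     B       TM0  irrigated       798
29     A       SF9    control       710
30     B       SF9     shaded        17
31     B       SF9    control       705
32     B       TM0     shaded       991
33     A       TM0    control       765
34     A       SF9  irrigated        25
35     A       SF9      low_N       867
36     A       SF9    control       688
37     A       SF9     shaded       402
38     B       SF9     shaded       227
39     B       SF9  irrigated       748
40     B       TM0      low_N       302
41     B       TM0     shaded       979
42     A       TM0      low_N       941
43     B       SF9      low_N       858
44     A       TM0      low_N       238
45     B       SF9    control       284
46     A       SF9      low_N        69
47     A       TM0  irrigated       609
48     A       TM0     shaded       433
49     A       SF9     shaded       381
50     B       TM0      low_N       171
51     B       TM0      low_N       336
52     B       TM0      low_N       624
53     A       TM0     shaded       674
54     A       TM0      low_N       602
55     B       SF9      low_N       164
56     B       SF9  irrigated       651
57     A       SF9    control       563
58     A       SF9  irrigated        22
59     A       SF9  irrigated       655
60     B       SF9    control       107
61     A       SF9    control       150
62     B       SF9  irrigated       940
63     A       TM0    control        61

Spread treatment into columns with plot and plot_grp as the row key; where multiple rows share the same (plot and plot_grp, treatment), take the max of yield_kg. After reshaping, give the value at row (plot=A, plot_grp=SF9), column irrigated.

Rows with plot=A, plot_grp=SF9 and treatment=irrigated: yield_kg values are 483, 25, 22, 655.
max(483, 25, 22, 655) = 655.

655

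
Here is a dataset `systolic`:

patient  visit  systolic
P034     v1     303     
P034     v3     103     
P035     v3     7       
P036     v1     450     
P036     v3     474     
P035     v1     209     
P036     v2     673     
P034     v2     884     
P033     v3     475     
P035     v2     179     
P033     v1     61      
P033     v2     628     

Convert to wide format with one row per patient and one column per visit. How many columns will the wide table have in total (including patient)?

4

1 column for patient plus 3 distinct visit values → 4 columns.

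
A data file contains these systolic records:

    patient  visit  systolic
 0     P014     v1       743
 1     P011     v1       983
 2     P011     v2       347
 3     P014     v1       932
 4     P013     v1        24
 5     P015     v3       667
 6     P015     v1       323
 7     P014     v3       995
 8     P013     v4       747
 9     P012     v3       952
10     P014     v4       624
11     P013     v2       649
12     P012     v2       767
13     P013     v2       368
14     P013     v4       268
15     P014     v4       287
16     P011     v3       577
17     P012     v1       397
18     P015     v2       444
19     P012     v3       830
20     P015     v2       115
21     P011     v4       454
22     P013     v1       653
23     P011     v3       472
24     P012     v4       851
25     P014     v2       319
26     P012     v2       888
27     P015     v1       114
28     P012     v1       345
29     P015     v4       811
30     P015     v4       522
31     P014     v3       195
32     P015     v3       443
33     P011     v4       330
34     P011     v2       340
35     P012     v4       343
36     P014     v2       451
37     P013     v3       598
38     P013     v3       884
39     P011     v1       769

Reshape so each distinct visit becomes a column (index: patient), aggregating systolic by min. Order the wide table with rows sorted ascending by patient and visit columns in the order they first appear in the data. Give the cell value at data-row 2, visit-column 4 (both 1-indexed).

343

With rows sorted ascending by patient, row 2 is patient=P012. visit columns in first-appearance order: v1, v2, v3, v4; column 4 is v4.
Long rows with patient=P012, visit=v4: min(851, 343) = 343.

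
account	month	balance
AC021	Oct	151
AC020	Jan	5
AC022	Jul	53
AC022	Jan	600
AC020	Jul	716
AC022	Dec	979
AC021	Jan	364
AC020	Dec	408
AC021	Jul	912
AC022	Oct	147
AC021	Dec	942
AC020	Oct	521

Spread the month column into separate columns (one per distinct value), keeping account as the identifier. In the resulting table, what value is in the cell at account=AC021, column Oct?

Wide layout: rows indexed by account, columns are the 4 distinct month values (Oct, Jan, Jul, Dec).
Cell (account=AC021, month=Oct) draws from the long row where account=AC021 and month=Oct, which has balance=151.

151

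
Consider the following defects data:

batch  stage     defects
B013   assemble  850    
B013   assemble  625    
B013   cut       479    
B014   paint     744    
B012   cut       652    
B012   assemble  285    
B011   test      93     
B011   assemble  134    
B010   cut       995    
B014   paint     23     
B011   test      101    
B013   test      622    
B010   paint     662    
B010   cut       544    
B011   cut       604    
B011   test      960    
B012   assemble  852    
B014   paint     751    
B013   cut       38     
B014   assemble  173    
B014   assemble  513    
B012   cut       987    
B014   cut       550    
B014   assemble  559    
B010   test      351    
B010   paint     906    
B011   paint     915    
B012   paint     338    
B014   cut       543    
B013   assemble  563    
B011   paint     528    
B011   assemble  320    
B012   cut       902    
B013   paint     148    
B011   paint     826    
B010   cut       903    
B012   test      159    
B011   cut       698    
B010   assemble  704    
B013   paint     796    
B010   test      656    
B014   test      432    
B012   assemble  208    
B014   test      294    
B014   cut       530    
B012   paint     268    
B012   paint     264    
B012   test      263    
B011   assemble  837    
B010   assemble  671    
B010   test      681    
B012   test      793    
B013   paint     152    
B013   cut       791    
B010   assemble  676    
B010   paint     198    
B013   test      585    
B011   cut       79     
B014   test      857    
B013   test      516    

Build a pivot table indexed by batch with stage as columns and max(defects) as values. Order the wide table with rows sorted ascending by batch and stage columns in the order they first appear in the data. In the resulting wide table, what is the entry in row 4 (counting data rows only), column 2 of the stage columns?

With rows sorted ascending by batch, row 4 is batch=B013. stage columns in first-appearance order: assemble, cut, paint, test; column 2 is cut.
Long rows with batch=B013, stage=cut: max(479, 38, 791) = 791.

791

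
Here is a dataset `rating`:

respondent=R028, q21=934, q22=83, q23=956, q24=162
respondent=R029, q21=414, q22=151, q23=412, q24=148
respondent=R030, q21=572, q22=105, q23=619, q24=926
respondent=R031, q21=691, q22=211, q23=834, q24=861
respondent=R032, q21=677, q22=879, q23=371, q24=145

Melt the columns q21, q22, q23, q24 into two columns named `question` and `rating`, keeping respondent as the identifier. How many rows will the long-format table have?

20

5 respondent values × 4 melted columns = 20 rows.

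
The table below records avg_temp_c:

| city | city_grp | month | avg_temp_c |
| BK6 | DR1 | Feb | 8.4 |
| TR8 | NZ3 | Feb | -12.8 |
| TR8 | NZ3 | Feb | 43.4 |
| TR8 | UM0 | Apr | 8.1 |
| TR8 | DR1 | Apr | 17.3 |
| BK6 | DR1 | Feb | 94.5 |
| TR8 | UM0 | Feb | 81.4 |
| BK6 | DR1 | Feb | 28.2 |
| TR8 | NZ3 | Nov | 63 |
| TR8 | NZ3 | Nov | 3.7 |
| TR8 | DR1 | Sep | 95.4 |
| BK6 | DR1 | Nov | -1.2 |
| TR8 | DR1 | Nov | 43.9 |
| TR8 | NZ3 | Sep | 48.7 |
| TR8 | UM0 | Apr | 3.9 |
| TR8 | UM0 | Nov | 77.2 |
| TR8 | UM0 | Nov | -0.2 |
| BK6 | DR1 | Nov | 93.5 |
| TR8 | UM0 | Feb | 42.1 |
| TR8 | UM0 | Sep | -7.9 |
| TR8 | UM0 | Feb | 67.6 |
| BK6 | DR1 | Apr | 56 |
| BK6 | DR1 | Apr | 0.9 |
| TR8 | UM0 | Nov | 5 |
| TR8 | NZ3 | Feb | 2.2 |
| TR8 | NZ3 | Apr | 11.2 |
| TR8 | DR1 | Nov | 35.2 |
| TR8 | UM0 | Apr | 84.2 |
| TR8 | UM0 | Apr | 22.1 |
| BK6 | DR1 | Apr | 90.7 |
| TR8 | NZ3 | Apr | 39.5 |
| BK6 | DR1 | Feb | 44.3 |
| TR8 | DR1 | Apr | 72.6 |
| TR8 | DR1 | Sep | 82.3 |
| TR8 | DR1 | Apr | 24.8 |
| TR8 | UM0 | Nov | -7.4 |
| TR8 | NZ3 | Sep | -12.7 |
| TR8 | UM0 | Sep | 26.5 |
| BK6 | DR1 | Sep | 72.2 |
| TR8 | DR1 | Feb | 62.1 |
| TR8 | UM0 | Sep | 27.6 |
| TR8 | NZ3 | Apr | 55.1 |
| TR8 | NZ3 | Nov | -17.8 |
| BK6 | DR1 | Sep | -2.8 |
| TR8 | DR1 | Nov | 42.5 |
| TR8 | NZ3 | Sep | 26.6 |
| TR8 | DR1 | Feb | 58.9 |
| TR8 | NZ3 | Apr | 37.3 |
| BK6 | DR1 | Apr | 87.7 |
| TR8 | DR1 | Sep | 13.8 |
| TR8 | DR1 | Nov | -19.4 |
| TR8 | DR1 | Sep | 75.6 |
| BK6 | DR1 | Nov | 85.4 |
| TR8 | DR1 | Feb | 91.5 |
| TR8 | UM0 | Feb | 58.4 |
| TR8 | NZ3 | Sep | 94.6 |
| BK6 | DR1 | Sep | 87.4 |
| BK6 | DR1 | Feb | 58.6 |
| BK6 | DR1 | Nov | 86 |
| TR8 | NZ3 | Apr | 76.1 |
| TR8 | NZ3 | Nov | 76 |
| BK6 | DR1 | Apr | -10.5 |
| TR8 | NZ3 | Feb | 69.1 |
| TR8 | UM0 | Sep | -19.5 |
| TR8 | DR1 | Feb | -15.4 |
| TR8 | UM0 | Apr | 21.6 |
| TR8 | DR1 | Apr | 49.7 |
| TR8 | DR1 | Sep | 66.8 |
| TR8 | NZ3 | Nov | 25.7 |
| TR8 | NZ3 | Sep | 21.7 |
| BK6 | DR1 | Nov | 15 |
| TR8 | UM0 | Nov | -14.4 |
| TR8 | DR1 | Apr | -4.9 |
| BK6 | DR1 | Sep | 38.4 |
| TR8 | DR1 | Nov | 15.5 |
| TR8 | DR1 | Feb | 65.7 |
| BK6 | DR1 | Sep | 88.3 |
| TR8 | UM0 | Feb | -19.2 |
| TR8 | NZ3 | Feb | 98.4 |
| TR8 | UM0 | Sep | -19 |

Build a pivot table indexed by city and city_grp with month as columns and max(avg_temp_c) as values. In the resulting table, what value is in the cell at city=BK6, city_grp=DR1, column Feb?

94.5

Rows with city=BK6, city_grp=DR1 and month=Feb: avg_temp_c values are 8.4, 94.5, 28.2, 44.3, 58.6.
max(8.4, 94.5, 28.2, 44.3, 58.6) = 94.5.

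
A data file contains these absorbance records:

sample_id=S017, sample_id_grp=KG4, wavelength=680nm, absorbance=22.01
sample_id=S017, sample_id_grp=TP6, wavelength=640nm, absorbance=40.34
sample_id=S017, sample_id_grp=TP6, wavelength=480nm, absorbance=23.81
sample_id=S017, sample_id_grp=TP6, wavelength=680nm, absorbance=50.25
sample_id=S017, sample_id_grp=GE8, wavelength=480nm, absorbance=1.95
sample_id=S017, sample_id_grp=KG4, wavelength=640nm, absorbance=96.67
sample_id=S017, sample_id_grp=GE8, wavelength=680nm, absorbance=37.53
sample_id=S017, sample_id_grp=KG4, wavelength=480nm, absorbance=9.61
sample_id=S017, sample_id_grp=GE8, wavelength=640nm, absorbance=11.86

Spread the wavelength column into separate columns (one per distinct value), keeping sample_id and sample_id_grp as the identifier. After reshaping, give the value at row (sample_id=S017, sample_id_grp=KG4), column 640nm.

Wide layout: rows indexed by sample_id and sample_id_grp, columns are the 3 distinct wavelength values (680nm, 640nm, 480nm).
Cell (sample_id=S017, sample_id_grp=KG4, wavelength=640nm) draws from the long row where sample_id=S017, sample_id_grp=KG4 and wavelength=640nm, which has absorbance=96.67.

96.67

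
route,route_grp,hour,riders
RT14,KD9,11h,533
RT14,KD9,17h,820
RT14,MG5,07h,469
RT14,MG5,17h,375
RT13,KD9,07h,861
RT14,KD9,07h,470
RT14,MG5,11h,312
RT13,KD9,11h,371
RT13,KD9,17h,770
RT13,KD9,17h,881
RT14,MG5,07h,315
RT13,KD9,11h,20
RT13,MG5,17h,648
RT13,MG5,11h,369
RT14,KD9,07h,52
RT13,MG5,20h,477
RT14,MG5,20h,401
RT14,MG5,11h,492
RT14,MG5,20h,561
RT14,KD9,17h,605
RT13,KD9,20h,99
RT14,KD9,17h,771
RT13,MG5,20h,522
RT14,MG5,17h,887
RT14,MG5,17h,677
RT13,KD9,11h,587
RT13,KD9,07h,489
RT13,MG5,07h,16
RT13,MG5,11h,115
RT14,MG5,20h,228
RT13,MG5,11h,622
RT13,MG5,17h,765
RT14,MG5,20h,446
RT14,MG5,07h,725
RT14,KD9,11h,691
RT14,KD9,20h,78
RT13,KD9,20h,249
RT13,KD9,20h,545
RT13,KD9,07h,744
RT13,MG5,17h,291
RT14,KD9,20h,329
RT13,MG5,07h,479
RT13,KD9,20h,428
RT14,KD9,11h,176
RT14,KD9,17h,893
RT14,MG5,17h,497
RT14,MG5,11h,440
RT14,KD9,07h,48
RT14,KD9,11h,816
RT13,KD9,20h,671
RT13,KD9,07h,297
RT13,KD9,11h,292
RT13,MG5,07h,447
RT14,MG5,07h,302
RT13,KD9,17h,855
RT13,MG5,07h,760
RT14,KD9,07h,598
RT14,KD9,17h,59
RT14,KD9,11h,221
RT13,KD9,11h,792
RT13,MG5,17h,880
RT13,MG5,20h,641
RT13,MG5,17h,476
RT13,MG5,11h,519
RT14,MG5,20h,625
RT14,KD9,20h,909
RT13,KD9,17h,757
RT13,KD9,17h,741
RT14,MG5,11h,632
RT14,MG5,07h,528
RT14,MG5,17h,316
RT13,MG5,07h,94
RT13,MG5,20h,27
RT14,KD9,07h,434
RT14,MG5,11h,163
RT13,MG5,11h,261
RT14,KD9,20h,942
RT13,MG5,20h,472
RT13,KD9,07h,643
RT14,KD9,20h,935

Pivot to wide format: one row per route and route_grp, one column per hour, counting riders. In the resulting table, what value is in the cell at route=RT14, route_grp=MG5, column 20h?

Rows with route=RT14, route_grp=MG5 and hour=20h: riders values are 401, 561, 228, 446, 625.
5 rows match — count = 5.

5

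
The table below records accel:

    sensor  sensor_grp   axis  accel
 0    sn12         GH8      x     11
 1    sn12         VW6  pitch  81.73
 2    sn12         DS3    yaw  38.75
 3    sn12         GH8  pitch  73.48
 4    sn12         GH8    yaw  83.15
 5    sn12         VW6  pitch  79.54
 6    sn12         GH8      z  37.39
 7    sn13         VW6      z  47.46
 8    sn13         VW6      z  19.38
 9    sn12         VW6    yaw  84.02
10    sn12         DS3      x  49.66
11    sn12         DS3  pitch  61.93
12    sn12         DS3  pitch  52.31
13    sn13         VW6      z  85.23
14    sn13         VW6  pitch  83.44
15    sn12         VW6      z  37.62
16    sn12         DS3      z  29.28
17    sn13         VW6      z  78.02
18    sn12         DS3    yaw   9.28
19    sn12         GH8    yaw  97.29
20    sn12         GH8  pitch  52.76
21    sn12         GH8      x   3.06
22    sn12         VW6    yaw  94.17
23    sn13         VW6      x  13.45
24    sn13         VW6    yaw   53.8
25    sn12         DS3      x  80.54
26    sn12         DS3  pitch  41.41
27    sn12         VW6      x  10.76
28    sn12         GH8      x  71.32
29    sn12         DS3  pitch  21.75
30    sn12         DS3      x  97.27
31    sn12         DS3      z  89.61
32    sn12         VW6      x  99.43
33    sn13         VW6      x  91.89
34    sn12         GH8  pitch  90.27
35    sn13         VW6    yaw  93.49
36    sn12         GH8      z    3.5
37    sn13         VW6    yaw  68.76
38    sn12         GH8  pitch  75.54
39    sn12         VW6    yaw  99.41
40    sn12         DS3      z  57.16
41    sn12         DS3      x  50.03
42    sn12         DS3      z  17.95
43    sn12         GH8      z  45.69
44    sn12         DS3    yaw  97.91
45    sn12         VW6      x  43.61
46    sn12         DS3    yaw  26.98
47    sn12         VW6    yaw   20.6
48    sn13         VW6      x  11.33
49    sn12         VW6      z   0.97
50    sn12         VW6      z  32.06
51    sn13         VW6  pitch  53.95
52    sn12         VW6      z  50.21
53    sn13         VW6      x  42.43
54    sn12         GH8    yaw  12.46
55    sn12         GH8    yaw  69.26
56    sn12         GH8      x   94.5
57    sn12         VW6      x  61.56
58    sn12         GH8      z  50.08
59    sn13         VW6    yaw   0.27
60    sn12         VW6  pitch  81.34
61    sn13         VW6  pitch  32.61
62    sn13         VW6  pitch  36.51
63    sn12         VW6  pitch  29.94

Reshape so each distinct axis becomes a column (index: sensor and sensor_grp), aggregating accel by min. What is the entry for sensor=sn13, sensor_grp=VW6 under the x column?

11.33

Rows with sensor=sn13, sensor_grp=VW6 and axis=x: accel values are 13.45, 91.89, 11.33, 42.43.
min(13.45, 91.89, 11.33, 42.43) = 11.33.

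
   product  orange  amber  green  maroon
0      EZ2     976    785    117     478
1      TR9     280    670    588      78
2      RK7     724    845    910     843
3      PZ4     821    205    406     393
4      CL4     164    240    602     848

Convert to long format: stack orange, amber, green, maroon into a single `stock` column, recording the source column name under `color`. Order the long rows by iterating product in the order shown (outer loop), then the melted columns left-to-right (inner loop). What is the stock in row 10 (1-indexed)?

845

20 rows total (5 × 4). Row 10: index ⌊(10-1)/4⌋ = 2 into product → RK7; (10-1) mod 4 = 1 into the melted columns → amber.
So row 10 is (RK7, amber, 845); stock = 845.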